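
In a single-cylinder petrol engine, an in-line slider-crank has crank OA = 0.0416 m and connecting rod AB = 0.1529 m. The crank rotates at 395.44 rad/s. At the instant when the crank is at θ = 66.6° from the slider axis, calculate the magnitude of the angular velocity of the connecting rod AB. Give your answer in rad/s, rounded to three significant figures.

44.1

ω = 395.4 rad/s
The rod makes angle φ with the slider axis where L sinφ = r sinθ; differentiating, L cosφ·φ̇ = r ω cosθ.
L cosφ = √(L² − r² sin²θ) = 0.14806 m.
|ω_rod| = r ω |cosθ| / √(L² − r² sin²θ) = 0.0416·395.4·0.39715/0.14806 = 44.126 rad/s.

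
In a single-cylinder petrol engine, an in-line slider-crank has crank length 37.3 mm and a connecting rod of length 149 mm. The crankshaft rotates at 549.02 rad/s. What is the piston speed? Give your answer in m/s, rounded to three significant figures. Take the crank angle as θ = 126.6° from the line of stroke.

13.9

ω = 549 rad/s
For an in-line slider-crank, x = r cosθ + √(L² − r² sin²θ), so v = −rω sinθ·[1 + r cosθ/√(L² − r² sin²θ)].
With r = 0.0373 m, L = 0.149 m, θ = 126.6°: √(L² − r² sin²θ) = 0.14596 m.
v = −0.0373·549·0.80282·[1 + 0.0373·-0.59622/0.14596] = -13.936 m/s.
|v| = 13.936 m/s.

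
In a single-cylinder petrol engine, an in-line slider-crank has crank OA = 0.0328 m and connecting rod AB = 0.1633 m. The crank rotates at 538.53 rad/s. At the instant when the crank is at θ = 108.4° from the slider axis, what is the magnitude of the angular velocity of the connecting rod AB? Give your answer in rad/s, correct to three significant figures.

34.8

ω = 538.5 rad/s
The rod makes angle φ with the slider axis where L sinφ = r sinθ; differentiating, L cosφ·φ̇ = r ω cosθ.
L cosφ = √(L² − r² sin²θ) = 0.16031 m.
|ω_rod| = r ω |cosθ| / √(L² − r² sin²θ) = 0.0328·538.5·0.31565/0.16031 = 34.781 rad/s.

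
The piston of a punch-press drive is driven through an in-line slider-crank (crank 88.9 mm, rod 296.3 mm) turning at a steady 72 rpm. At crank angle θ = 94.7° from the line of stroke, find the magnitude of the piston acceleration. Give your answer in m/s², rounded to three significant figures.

1.98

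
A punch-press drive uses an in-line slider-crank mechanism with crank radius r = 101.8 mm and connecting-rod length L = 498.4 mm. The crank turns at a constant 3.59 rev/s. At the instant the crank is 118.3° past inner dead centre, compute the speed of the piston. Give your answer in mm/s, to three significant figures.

1820

ω = 2π·3.59 = 22.56 rad/s
For an in-line slider-crank, x = r cosθ + √(L² − r² sin²θ), so v = −rω sinθ·[1 + r cosθ/√(L² − r² sin²θ)].
With r = 0.1018 m, L = 0.4984 m, θ = 118.3°: √(L² − r² sin²θ) = 0.49027 m.
v = −0.1018·22.56·0.88048·[1 + 0.1018·-0.47409/0.49027] = -1.8228 m/s.
|v| = 1.8228 m/s = 1822.8 mm/s.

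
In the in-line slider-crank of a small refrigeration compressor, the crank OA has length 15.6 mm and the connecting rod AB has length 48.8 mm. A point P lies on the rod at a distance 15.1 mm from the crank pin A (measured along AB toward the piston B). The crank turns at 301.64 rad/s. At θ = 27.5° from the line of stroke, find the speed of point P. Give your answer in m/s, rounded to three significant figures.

ω = 301.6 rad/s.  Crank-pin speed |V_A| = rω = 4.7056 m/s, perpendicular to OA.
Rod angle: sinφ = −(r/L) sinθ ⇒ φ = -8.488°; ω_rod = −rω cosθ/√(L²−r²sin²θ) = -86.478 rad/s.
V_P = V_A + ω_rod × AP, with AP = 0.0151 m along the rod.
Components: V_Px = −rω sinθ − a·ω_rod·sinφ = -2.3655 m/s;  V_Py = rω cosθ + a·ω_rod·cosφ = +2.8824 m/s.
|V_P| = √(V_Px² + V_Py²) = 3.7288 m/s.

3.73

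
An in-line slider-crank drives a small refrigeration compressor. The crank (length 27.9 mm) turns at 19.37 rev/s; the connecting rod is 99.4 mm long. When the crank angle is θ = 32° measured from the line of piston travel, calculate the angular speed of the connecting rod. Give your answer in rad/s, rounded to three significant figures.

29.3

ω = 121.7 rad/s (converted from 19.37 rev/s).
The rod makes angle φ with the slider axis where L sinφ = r sinθ; differentiating, L cosφ·φ̇ = r ω cosθ.
L cosφ = √(L² − r² sin²θ) = 0.098294 m.
|ω_rod| = r ω |cosθ| / √(L² − r² sin²θ) = 0.0279·121.7·0.84805/0.098294 = 29.296 rad/s.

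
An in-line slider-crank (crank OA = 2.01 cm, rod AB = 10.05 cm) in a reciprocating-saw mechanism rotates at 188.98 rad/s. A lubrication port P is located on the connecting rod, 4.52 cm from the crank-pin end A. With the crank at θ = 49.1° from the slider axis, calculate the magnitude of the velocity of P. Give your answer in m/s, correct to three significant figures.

3.34

ω = 189 rad/s.  Crank-pin speed |V_A| = rω = 3.7985 m/s, perpendicular to OA.
Rod angle: sinφ = −(r/L) sinθ ⇒ φ = -8.695°; ω_rod = −rω cosθ/√(L²−r²sin²θ) = -25.034 rad/s.
V_P = V_A + ω_rod × AP, with AP = 0.0452 m along the rod.
Components: V_Px = −rω sinθ − a·ω_rod·sinφ = -3.0422 m/s;  V_Py = rω cosθ + a·ω_rod·cosφ = +1.3685 m/s.
|V_P| = √(V_Px² + V_Py²) = 3.3358 m/s.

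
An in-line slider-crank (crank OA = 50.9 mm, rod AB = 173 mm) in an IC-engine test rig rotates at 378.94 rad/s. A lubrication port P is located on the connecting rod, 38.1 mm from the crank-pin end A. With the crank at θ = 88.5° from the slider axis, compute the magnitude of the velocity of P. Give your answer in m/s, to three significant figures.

ω = 378.9 rad/s.  Crank-pin speed |V_A| = rω = 19.288 m/s, perpendicular to OA.
Rod angle: sinφ = −(r/L) sinθ ⇒ φ = -17.105°; ω_rod = −rω cosθ/√(L²−r²sin²θ) = -3.0536 rad/s.
V_P = V_A + ω_rod × AP, with AP = 0.0381 m along the rod.
Components: V_Px = −rω sinθ − a·ω_rod·sinφ = -19.316 m/s;  V_Py = rω cosθ + a·ω_rod·cosφ = +0.39371 m/s.
|V_P| = √(V_Px² + V_Py²) = 19.32 m/s.

19.3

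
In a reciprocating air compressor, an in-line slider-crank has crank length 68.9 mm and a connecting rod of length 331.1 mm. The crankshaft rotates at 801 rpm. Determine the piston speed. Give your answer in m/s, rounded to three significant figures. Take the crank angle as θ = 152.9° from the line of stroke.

2.14

ω = 2π·801/60 = 83.88 rad/s
For an in-line slider-crank, x = r cosθ + √(L² − r² sin²θ), so v = −rω sinθ·[1 + r cosθ/√(L² − r² sin²θ)].
With r = 0.0689 m, L = 0.3311 m, θ = 152.9°: √(L² − r² sin²θ) = 0.32961 m.
v = −0.0689·83.88·0.45554·[1 + 0.0689·-0.89021/0.32961] = -2.1428 m/s.
|v| = 2.1428 m/s.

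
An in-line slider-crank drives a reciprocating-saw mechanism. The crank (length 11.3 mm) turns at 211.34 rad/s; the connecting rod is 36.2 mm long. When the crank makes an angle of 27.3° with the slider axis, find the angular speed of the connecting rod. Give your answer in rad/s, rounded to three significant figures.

ω = 211.3 rad/s
The rod makes angle φ with the slider axis where L sinφ = r sinθ; differentiating, L cosφ·φ̇ = r ω cosθ.
L cosφ = √(L² − r² sin²θ) = 0.035827 m.
|ω_rod| = r ω |cosθ| / √(L² − r² sin²θ) = 0.0113·211.3·0.88862/0.035827 = 59.233 rad/s.

59.2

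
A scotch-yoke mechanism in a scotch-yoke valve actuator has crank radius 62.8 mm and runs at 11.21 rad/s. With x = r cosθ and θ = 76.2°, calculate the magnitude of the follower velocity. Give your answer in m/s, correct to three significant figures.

ω = 11.21 rad/s
x = r cosθ ⇒ ẋ = −rω sinθ.
|v| = rω|sinθ| = 0.0628·11.21·|sin 76.2°| = 0.68367 m/s.

0.684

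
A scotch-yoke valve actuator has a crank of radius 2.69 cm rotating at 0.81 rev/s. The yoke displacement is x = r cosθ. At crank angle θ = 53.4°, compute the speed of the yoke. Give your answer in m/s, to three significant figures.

0.110

ω = 5.089 rad/s (from 0.81 rev/s).
x = r cosθ ⇒ ẋ = −rω sinθ.
|v| = rω|sinθ| = 0.0269·5.089·|sin 53.4°| = 0.10991 m/s.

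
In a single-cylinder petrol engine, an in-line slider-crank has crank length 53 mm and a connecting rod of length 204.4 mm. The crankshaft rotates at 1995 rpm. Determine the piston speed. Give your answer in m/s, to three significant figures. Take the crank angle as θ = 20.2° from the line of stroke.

4.76

ω = 2π·1995/60 = 208.9 rad/s
For an in-line slider-crank, x = r cosθ + √(L² − r² sin²θ), so v = −rω sinθ·[1 + r cosθ/√(L² − r² sin²θ)].
With r = 0.053 m, L = 0.2044 m, θ = 20.2°: √(L² − r² sin²θ) = 0.20358 m.
v = −0.053·208.9·0.34530·[1 + 0.053·0.93849/0.20358] = -4.7575 m/s.
|v| = 4.7575 m/s.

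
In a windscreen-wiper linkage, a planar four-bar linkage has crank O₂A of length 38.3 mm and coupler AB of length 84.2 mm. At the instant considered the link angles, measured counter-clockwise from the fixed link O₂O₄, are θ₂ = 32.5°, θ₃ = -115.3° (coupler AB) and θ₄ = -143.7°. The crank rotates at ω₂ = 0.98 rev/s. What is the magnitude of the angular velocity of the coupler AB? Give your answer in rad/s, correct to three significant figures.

0.390

ω₂ = 6.158 rad/s (from 0.98 rev/s).
Differentiating the loop-closure r₂e^{iθ₂}+r₃e^{iθ₃}=r₁+r₄e^{iθ₄} gives r₂ω₂e^{iθ₂}+r₃ω₃e^{iθ₃}=r₄ω₄e^{iθ₄}.
Eliminating the other unknown: ω₃ = r₂ω₂ sin(θ₄−θ₂) / [r₃ sin(θ₃−θ₄)].
Numerator sine = -0.06627; denominator sine = +0.47562.
Result = 0.0383·6.158·(-0.06627) / (0.0842·(+0.47562)) = -0.39028 rad/s; magnitude 0.39028 rad/s.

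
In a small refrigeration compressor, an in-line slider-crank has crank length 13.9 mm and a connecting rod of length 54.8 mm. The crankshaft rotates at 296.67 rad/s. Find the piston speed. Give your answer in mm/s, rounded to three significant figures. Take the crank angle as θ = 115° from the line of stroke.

ω = 296.7 rad/s
For an in-line slider-crank, x = r cosθ + √(L² − r² sin²θ), so v = −rω sinθ·[1 + r cosθ/√(L² − r² sin²θ)].
With r = 0.0139 m, L = 0.0548 m, θ = 115°: √(L² − r² sin²θ) = 0.053332 m.
v = −0.0139·296.7·0.90631·[1 + 0.0139·-0.42262/0.053332] = -3.3257 m/s.
|v| = 3.3257 m/s = 3325.7 mm/s.

3330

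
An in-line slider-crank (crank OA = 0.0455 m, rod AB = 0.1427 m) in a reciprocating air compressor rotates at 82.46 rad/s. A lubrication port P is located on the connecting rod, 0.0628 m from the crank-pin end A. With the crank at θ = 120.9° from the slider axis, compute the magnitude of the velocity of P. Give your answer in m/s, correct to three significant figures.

3.17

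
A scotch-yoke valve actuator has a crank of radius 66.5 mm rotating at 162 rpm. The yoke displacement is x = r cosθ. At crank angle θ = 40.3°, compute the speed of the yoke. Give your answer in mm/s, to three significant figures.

ω = 16.96 rad/s (from 162 rpm).
x = r cosθ ⇒ ẋ = −rω sinθ.
|v| = rω|sinθ| = 0.0665·16.96·|sin 40.3°| = 0.72967 m/s = 729.67 mm/s.

730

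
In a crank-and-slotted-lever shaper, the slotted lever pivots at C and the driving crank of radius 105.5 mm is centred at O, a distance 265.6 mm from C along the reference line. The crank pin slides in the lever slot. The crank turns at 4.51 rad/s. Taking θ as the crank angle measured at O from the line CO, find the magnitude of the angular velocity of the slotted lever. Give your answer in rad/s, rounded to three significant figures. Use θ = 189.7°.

2.81

ω = 4.51 rad/s
Crank pin A relative to C: A = (d + r cosθ, r sinθ); lever angle φ = atan2(r sinθ, d + r cosθ).
Differentiating tanφ: φ̇ = rω(d cosθ + r)/(d² + r² + 2dr cosθ).
d² + r² + 2dr cosθ = |CA|² = 0.0264332 m²;  d cosθ + r = -0.1563 m.
|ω_lever| = |0.1055·4.51·-0.1563| / 0.0264332 = 2.8135 rad/s.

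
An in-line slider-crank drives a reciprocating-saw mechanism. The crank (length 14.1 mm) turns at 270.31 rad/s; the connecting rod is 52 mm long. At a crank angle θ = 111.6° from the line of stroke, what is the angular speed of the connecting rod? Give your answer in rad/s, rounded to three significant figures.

ω = 270.3 rad/s
The rod makes angle φ with the slider axis where L sinφ = r sinθ; differentiating, L cosφ·φ̇ = r ω cosθ.
L cosφ = √(L² − r² sin²θ) = 0.05032 m.
|ω_rod| = r ω |cosθ| / √(L² − r² sin²θ) = 0.0141·270.3·0.36812/0.05032 = 27.883 rad/s.

27.9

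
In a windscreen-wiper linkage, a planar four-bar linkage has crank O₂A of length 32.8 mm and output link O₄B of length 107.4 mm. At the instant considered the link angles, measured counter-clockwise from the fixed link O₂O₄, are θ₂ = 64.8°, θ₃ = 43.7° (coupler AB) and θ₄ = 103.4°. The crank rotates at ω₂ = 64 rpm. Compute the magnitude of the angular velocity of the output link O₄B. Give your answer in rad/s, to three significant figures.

0.853

ω₂ = 6.702 rad/s (from 64 rpm).
Differentiating the loop-closure r₂e^{iθ₂}+r₃e^{iθ₃}=r₁+r₄e^{iθ₄} gives r₂ω₂e^{iθ₂}+r₃ω₃e^{iθ₃}=r₄ω₄e^{iθ₄}.
Eliminating the other unknown: ω₄ = r₂ω₂ sin(θ₂−θ₃) / [r₄ sin(θ₄−θ₃)].
Numerator sine = +0.36000; denominator sine = +0.86340.
Result = 0.0328·6.702·(+0.36000) / (0.1074·(+0.86340)) = +0.85343 rad/s; magnitude 0.85343 rad/s.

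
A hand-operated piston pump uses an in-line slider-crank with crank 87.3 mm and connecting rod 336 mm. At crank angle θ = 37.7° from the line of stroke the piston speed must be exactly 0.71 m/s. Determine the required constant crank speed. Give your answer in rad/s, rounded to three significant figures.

11.0

For an in-line slider-crank, |v_piston| = rω|sinθ|·[1 + r cosθ/√(L² − r² sin²θ)].
With r = 0.0873 m, L = 0.336 m, θ = 37.7°: the bracketed kinematic factor |dx/dθ| = 0.064503 m.
ω = v/|dx/dθ| = 0.71/0.064503 = 11.007 rad/s.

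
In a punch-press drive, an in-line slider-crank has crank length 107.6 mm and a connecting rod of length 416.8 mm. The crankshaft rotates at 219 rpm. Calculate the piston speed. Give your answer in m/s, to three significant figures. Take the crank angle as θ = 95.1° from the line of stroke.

ω = 2π·219/60 = 22.93 rad/s
For an in-line slider-crank, x = r cosθ + √(L² − r² sin²θ), so v = −rω sinθ·[1 + r cosθ/√(L² − r² sin²θ)].
With r = 0.1076 m, L = 0.4168 m, θ = 95.1°: √(L² − r² sin²θ) = 0.40279 m.
v = −0.1076·22.93·0.99604·[1 + 0.1076·-0.08889/0.40279] = -2.3995 m/s.
|v| = 2.3995 m/s.

2.40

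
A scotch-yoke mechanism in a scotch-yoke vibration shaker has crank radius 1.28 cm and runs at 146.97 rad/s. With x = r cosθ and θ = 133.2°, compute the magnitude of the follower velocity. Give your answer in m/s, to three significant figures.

ω = 147 rad/s
x = r cosθ ⇒ ẋ = −rω sinθ.
|v| = rω|sinθ| = 0.0128·147·|sin 133.2°| = 1.3713 m/s.

1.37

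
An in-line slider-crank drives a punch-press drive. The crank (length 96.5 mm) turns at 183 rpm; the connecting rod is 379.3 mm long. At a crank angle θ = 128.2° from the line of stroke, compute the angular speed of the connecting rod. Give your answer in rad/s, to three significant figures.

3.08

ω = 19.16 rad/s (converted from 183 rpm).
The rod makes angle φ with the slider axis where L sinφ = r sinθ; differentiating, L cosφ·φ̇ = r ω cosθ.
L cosφ = √(L² − r² sin²θ) = 0.37164 m.
|ω_rod| = r ω |cosθ| / √(L² − r² sin²θ) = 0.0965·19.16·0.61841/0.37164 = 3.0772 rad/s.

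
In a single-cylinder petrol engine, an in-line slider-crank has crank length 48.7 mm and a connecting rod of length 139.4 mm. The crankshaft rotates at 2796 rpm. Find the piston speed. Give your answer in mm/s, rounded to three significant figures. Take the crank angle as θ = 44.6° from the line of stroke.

12600

ω = 2π·2796/60 = 292.8 rad/s
For an in-line slider-crank, x = r cosθ + √(L² − r² sin²θ), so v = −rω sinθ·[1 + r cosθ/√(L² − r² sin²θ)].
With r = 0.0487 m, L = 0.1394 m, θ = 44.6°: √(L² − r² sin²θ) = 0.13514 m.
v = −0.0487·292.8·0.70215·[1 + 0.0487·0.71203/0.13514] = -12.581 m/s.
|v| = 12.581 m/s = 12581 mm/s.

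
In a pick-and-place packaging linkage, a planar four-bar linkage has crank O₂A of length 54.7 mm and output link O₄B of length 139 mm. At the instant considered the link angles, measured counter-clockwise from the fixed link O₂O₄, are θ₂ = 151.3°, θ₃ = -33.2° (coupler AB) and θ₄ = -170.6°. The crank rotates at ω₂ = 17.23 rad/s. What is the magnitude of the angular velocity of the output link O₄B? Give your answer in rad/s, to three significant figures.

0.786

ω₂ = 17.23 rad/s
Differentiating the loop-closure r₂e^{iθ₂}+r₃e^{iθ₃}=r₁+r₄e^{iθ₄} gives r₂ω₂e^{iθ₂}+r₃ω₃e^{iθ₃}=r₄ω₄e^{iθ₄}.
Eliminating the other unknown: ω₄ = r₂ω₂ sin(θ₂−θ₃) / [r₄ sin(θ₄−θ₃)].
Numerator sine = -0.07846; denominator sine = -0.67688.
Result = 0.0547·17.23·(-0.07846) / (0.139·(-0.67688)) = +0.78594 rad/s; magnitude 0.78594 rad/s.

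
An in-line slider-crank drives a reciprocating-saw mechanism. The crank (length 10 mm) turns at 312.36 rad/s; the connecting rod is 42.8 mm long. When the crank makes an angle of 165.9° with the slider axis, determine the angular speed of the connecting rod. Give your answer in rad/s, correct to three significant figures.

ω = 312.4 rad/s
The rod makes angle φ with the slider axis where L sinφ = r sinθ; differentiating, L cosφ·φ̇ = r ω cosθ.
L cosφ = √(L² − r² sin²θ) = 0.042731 m.
|ω_rod| = r ω |cosθ| / √(L² − r² sin²θ) = 0.01·312.4·0.96987/0.042731 = 70.897 rad/s.

70.9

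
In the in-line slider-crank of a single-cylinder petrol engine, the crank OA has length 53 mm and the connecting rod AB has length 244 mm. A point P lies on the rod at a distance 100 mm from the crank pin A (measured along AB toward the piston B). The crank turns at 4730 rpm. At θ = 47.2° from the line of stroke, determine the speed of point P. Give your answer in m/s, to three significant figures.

23.0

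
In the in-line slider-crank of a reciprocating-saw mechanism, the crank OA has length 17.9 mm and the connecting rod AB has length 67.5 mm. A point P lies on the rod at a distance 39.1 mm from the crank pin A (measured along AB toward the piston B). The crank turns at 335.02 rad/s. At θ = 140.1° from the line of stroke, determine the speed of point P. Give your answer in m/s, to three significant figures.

3.90

ω = 335 rad/s.  Crank-pin speed |V_A| = rω = 5.9969 m/s, perpendicular to OA.
Rod angle: sinφ = −(r/L) sinθ ⇒ φ = -9.794°; ω_rod = −rω cosθ/√(L²−r²sin²θ) = +69.165 rad/s.
V_P = V_A + ω_rod × AP, with AP = 0.0391 m along the rod.
Components: V_Px = −rω sinθ − a·ω_rod·sinφ = -3.3867 m/s;  V_Py = rω cosθ + a·ω_rod·cosφ = -1.9357 m/s.
|V_P| = √(V_Px² + V_Py²) = 3.9008 m/s.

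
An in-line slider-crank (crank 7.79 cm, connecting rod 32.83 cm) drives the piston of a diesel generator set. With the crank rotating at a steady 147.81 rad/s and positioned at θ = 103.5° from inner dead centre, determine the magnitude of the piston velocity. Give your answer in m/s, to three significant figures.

ω = 147.8 rad/s
For an in-line slider-crank, x = r cosθ + √(L² − r² sin²θ), so v = −rω sinθ·[1 + r cosθ/√(L² − r² sin²θ)].
With r = 0.0779 m, L = 0.3283 m, θ = 103.5°: √(L² − r² sin²θ) = 0.31944 m.
v = −0.0779·147.8·0.97237·[1 + 0.0779·-0.23345/0.31944] = -10.559 m/s.
|v| = 10.559 m/s.

10.6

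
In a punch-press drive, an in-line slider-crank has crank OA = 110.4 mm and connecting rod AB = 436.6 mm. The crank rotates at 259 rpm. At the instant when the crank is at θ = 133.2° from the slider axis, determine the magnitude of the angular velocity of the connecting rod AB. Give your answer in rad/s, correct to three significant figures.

ω = 27.12 rad/s (converted from 259 rpm).
The rod makes angle φ with the slider axis where L sinφ = r sinθ; differentiating, L cosφ·φ̇ = r ω cosθ.
L cosφ = √(L² − r² sin²θ) = 0.42912 m.
|ω_rod| = r ω |cosθ| / √(L² − r² sin²θ) = 0.1104·27.12·0.68455/0.42912 = 4.7766 rad/s.

4.78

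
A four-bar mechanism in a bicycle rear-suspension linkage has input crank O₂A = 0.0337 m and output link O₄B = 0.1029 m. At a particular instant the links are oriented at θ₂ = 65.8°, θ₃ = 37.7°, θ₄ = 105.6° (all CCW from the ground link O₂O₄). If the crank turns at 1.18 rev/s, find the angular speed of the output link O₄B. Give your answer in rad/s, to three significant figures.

1.23

ω₂ = 7.414 rad/s (from 1.18 rev/s).
Differentiating the loop-closure r₂e^{iθ₂}+r₃e^{iθ₃}=r₁+r₄e^{iθ₄} gives r₂ω₂e^{iθ₂}+r₃ω₃e^{iθ₃}=r₄ω₄e^{iθ₄}.
Eliminating the other unknown: ω₄ = r₂ω₂ sin(θ₂−θ₃) / [r₄ sin(θ₄−θ₃)].
Numerator sine = +0.47101; denominator sine = +0.92653.
Result = 0.0337·7.414·(+0.47101) / (0.1029·(+0.92653)) = +1.2344 rad/s; magnitude 1.2344 rad/s.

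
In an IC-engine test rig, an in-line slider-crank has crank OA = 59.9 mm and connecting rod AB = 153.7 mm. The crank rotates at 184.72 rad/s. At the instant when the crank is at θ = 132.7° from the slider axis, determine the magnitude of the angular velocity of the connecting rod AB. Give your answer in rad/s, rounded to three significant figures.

51.0

ω = 184.7 rad/s
The rod makes angle φ with the slider axis where L sinφ = r sinθ; differentiating, L cosφ·φ̇ = r ω cosθ.
L cosφ = √(L² − r² sin²θ) = 0.14726 m.
|ω_rod| = r ω |cosθ| / √(L² − r² sin²θ) = 0.0599·184.7·0.67816/0.14726 = 50.955 rad/s.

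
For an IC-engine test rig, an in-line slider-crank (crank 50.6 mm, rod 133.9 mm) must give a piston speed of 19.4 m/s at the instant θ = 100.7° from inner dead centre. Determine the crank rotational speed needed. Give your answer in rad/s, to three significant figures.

422

For an in-line slider-crank, |v_piston| = rω|sinθ|·[1 + r cosθ/√(L² − r² sin²θ)].
With r = 0.0506 m, L = 0.1339 m, θ = 100.7°: the bracketed kinematic factor |dx/dθ| = 0.045963 m.
ω = v/|dx/dθ| = 19.4/0.045963 = 422.08 rad/s.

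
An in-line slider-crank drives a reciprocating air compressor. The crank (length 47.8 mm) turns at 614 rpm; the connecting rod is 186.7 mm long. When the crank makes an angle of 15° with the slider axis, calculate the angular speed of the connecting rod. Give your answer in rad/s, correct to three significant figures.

15.9

ω = 64.3 rad/s (converted from 614 rpm).
The rod makes angle φ with the slider axis where L sinφ = r sinθ; differentiating, L cosφ·φ̇ = r ω cosθ.
L cosφ = √(L² − r² sin²θ) = 0.18629 m.
|ω_rod| = r ω |cosθ| / √(L² − r² sin²θ) = 0.0478·64.3·0.96593/0.18629 = 15.936 rad/s.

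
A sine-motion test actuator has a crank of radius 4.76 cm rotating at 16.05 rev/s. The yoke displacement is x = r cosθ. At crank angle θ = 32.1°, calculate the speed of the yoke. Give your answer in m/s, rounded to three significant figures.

ω = 100.8 rad/s (from 16.05 rev/s).
x = r cosθ ⇒ ẋ = −rω sinθ.
|v| = rω|sinθ| = 0.0476·100.8·|sin 32.1°| = 2.5508 m/s.

2.55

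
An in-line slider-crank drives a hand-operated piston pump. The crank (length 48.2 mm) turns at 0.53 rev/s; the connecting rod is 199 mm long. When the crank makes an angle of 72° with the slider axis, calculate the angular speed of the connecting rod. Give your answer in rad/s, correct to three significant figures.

0.256

ω = 3.33 rad/s (converted from 0.53 rev/s).
The rod makes angle φ with the slider axis where L sinφ = r sinθ; differentiating, L cosφ·φ̇ = r ω cosθ.
L cosφ = √(L² − r² sin²θ) = 0.19365 m.
|ω_rod| = r ω |cosθ| / √(L² − r² sin²θ) = 0.0482·3.33·0.30902/0.19365 = 0.25614 rad/s.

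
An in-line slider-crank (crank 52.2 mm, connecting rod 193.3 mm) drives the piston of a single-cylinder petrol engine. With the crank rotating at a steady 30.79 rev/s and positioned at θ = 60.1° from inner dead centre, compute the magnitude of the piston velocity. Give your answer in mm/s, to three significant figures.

ω = 2π·30.8 = 193.5 rad/s
For an in-line slider-crank, x = r cosθ + √(L² − r² sin²θ), so v = −rω sinθ·[1 + r cosθ/√(L² − r² sin²θ)].
With r = 0.0522 m, L = 0.1933 m, θ = 60.1°: √(L² − r² sin²θ) = 0.18793 m.
v = −0.0522·193.5·0.86690·[1 + 0.0522·0.49849/0.18793] = -9.9666 m/s.
|v| = 9.9666 m/s = 9966.6 mm/s.

9970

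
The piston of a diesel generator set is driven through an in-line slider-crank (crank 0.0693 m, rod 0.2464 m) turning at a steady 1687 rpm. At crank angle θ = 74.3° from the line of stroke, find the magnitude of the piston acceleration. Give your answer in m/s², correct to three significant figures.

49.6

ω = 2π·1687/60 = 176.7 rad/s
x(θ) = r cosθ + √(L² − r² sin²θ); with ω constant, a = ω²·d²x/dθ².
d²x/dθ² = −r cosθ − r²(cos2θ)/√u − r⁴ sin²2θ/(4u^{3/2}),  u = L² − r² sin²θ = 0.0562621 m².
Substituting r = 0.0693 m, L = 0.2464 m, θ = 74.3°: d²x/dθ² = -0.0015881 m.
a = ω²·d²x/dθ² = (176.7)²·(-0.0015881) = -49.565 m/s²;  |a| = 49.565 m/s².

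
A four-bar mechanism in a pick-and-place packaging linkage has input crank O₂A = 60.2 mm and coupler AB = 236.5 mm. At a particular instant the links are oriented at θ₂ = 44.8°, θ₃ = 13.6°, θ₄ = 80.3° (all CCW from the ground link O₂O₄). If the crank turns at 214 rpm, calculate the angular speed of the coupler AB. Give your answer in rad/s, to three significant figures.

3.61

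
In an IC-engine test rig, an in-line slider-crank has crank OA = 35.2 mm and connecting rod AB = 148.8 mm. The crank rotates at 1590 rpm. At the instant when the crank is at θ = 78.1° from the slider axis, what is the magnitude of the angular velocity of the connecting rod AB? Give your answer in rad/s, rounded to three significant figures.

8.35

ω = 166.5 rad/s (converted from 1590 rpm).
The rod makes angle φ with the slider axis where L sinφ = r sinθ; differentiating, L cosφ·φ̇ = r ω cosθ.
L cosφ = √(L² − r² sin²θ) = 0.14476 m.
|ω_rod| = r ω |cosθ| / √(L² − r² sin²θ) = 0.0352·166.5·0.20620/0.14476 = 8.3487 rad/s.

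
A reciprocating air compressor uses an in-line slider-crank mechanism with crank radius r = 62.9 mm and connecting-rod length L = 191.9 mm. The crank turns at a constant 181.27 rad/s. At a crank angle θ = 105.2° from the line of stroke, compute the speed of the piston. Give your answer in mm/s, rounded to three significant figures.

ω = 181.3 rad/s
For an in-line slider-crank, x = r cosθ + √(L² − r² sin²θ), so v = −rω sinθ·[1 + r cosθ/√(L² − r² sin²θ)].
With r = 0.0629 m, L = 0.1919 m, θ = 105.2°: √(L² − r² sin²θ) = 0.18205 m.
v = −0.0629·181.3·0.96502·[1 + 0.0629·-0.26219/0.18205] = -10.006 m/s.
|v| = 10.006 m/s = 10006 mm/s.

10000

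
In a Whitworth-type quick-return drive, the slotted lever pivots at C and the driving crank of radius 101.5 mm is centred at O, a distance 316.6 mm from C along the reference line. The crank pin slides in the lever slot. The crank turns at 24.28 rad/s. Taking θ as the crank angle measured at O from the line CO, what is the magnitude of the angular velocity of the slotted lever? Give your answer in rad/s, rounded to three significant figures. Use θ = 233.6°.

2.94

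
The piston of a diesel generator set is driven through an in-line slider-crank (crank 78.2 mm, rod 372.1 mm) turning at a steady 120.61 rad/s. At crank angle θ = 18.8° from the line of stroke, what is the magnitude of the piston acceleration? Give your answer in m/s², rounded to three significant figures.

1270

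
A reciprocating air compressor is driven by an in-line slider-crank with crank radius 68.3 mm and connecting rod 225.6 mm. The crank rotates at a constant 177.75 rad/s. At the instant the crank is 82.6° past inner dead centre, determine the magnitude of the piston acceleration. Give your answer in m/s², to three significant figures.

383

ω = 177.8 rad/s
x(θ) = r cosθ + √(L² − r² sin²θ); with ω constant, a = ω²·d²x/dθ².
d²x/dθ² = −r cosθ − r²(cos2θ)/√u − r⁴ sin²2θ/(4u^{3/2}),  u = L² − r² sin²θ = 0.0463079 m².
Substituting r = 0.0683 m, L = 0.2256 m, θ = 82.6°: d²x/dθ² = +0.012126 m.
a = ω²·d²x/dθ² = (177.8)²·(+0.012126) = +383.13 m/s²;  |a| = 383.13 m/s².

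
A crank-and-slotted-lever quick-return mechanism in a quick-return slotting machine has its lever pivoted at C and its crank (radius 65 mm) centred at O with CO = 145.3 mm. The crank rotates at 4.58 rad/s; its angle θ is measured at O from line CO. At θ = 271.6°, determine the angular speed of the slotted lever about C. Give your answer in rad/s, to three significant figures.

0.795

ω = 4.58 rad/s
Crank pin A relative to C: A = (d + r cosθ, r sinθ); lever angle φ = atan2(r sinθ, d + r cosθ).
Differentiating tanφ: φ̇ = rω(d cosθ + r)/(d² + r² + 2dr cosθ).
d² + r² + 2dr cosθ = |CA|² = 0.0258645 m²;  d cosθ + r = +0.069057 m.
|ω_lever| = |0.065·4.58·+0.069057| / 0.0258645 = 0.79485 rad/s.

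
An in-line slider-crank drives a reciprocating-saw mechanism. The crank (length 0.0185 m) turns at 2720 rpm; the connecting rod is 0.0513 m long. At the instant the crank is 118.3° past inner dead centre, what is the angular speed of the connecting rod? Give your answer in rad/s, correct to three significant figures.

ω = 284.8 rad/s (converted from 2720 rpm).
The rod makes angle φ with the slider axis where L sinφ = r sinθ; differentiating, L cosφ·φ̇ = r ω cosθ.
L cosφ = √(L² − r² sin²θ) = 0.048645 m.
|ω_rod| = r ω |cosθ| / √(L² − r² sin²θ) = 0.0185·284.8·0.47409/0.048645 = 51.356 rad/s.

51.4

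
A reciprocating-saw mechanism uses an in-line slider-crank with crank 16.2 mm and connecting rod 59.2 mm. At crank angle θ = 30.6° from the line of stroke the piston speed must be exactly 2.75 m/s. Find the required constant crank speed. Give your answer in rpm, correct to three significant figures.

2570

For an in-line slider-crank, |v_piston| = rω|sinθ|·[1 + r cosθ/√(L² − r² sin²θ)].
With r = 0.0162 m, L = 0.0592 m, θ = 30.6°: the bracketed kinematic factor |dx/dθ| = 0.010208 m.
ω = v/|dx/dθ| = 2.75/0.010208 = 269.4 rad/s.
N = 60ω/(2π) = 2572.6 rpm.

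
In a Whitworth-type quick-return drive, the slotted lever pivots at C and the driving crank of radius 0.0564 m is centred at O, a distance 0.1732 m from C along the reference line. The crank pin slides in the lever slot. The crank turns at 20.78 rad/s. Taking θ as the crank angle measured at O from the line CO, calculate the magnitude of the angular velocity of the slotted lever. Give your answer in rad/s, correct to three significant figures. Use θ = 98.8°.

1.16

ω = 20.78 rad/s
Crank pin A relative to C: A = (d + r cosθ, r sinθ); lever angle φ = atan2(r sinθ, d + r cosθ).
Differentiating tanφ: φ̇ = rω(d cosθ + r)/(d² + r² + 2dr cosθ).
d² + r² + 2dr cosθ = |CA|² = 0.0301903 m²;  d cosθ + r = +0.029903 m.
|ω_lever| = |0.0564·20.78·+0.029903| / 0.0301903 = 1.1608 rad/s.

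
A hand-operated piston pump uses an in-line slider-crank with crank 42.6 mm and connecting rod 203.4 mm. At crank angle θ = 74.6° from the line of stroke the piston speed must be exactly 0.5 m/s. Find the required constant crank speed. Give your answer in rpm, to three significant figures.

110

For an in-line slider-crank, |v_piston| = rω|sinθ|·[1 + r cosθ/√(L² − r² sin²θ)].
With r = 0.0426 m, L = 0.2034 m, θ = 74.6°: the bracketed kinematic factor |dx/dθ| = 0.043403 m.
ω = v/|dx/dθ| = 0.5/0.043403 = 11.52 rad/s.
N = 60ω/(2π) = 110.01 rpm.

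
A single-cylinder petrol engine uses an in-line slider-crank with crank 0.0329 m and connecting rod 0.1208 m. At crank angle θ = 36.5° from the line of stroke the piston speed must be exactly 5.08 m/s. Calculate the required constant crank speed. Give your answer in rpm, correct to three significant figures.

2030

For an in-line slider-crank, |v_piston| = rω|sinθ|·[1 + r cosθ/√(L² − r² sin²θ)].
With r = 0.0329 m, L = 0.1208 m, θ = 36.5°: the bracketed kinematic factor |dx/dθ| = 0.023911 m.
ω = v/|dx/dθ| = 5.08/0.023911 = 212.45 rad/s.
N = 60ω/(2π) = 2028.8 rpm.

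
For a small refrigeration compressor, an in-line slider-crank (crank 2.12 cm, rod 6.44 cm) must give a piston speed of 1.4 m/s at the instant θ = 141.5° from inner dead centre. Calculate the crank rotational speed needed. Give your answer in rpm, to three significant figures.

1370

For an in-line slider-crank, |v_piston| = rω|sinθ|·[1 + r cosθ/√(L² − r² sin²θ)].
With r = 0.0212 m, L = 0.0644 m, θ = 141.5°: the bracketed kinematic factor |dx/dθ| = 0.0097236 m.
ω = v/|dx/dθ| = 1.4/0.0097236 = 143.98 rad/s.
N = 60ω/(2π) = 1374.9 rpm.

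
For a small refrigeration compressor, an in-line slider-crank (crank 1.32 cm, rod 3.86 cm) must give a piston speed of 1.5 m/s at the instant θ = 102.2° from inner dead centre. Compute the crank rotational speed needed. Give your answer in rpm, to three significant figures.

For an in-line slider-crank, |v_piston| = rω|sinθ|·[1 + r cosθ/√(L² − r² sin²θ)].
With r = 0.0132 m, L = 0.0386 m, θ = 102.2°: the bracketed kinematic factor |dx/dθ| = 0.011913 m.
ω = v/|dx/dθ| = 1.5/0.011913 = 125.92 rad/s.
N = 60ω/(2π) = 1202.4 rpm.

1200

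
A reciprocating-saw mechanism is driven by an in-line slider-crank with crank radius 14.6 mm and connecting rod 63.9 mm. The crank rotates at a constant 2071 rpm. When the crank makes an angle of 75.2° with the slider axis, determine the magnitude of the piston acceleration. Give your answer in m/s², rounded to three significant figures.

ω = 2π·2071/60 = 216.9 rad/s
x(θ) = r cosθ + √(L² − r² sin²θ); with ω constant, a = ω²·d²x/dθ².
d²x/dθ² = −r cosθ − r²(cos2θ)/√u − r⁴ sin²2θ/(4u^{3/2}),  u = L² − r² sin²θ = 0.00388396 m².
Substituting r = 0.0146 m, L = 0.0639 m, θ = 75.2°: d²x/dθ² = -0.000767 m.
a = ω²·d²x/dθ² = (216.9)²·(-0.000767) = -36.075 m/s²;  |a| = 36.075 m/s².

36.1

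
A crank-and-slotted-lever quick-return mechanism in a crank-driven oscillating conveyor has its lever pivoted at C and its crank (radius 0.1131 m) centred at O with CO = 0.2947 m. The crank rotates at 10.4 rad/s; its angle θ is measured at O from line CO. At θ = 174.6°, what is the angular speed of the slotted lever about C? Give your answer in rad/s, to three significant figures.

6.37

ω = 10.4 rad/s
Crank pin A relative to C: A = (d + r cosθ, r sinθ); lever angle φ = atan2(r sinθ, d + r cosθ).
Differentiating tanφ: φ̇ = rω(d cosθ + r)/(d² + r² + 2dr cosθ).
d² + r² + 2dr cosθ = |CA|² = 0.0332744 m²;  d cosθ + r = -0.18029 m.
|ω_lever| = |0.1131·10.4·-0.18029| / 0.0332744 = 6.3733 rad/s.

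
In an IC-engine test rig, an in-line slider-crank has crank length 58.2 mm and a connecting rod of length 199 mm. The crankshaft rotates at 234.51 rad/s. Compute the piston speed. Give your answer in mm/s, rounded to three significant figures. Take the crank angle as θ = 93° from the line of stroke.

13400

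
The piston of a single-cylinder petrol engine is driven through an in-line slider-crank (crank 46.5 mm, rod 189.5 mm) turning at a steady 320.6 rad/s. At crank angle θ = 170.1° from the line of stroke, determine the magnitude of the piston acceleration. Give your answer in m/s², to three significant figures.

ω = 320.6 rad/s
x(θ) = r cosθ + √(L² − r² sin²θ); with ω constant, a = ω²·d²x/dθ².
d²x/dθ² = −r cosθ − r²(cos2θ)/√u − r⁴ sin²2θ/(4u^{3/2}),  u = L² − r² sin²θ = 0.0358463 m².
Substituting r = 0.0465 m, L = 0.1895 m, θ = 170.1°: d²x/dθ² = +0.035043 m.
a = ω²·d²x/dθ² = (320.6)²·(+0.035043) = +3601.8 m/s²;  |a| = 3601.8 m/s².

3600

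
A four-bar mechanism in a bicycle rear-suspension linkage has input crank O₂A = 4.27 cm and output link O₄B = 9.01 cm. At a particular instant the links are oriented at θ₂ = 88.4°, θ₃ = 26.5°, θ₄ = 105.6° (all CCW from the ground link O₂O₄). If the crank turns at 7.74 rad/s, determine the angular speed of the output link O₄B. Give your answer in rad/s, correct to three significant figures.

3.30

ω₂ = 7.74 rad/s
Differentiating the loop-closure r₂e^{iθ₂}+r₃e^{iθ₃}=r₁+r₄e^{iθ₄} gives r₂ω₂e^{iθ₂}+r₃ω₃e^{iθ₃}=r₄ω₄e^{iθ₄}.
Eliminating the other unknown: ω₄ = r₂ω₂ sin(θ₂−θ₃) / [r₄ sin(θ₄−θ₃)].
Numerator sine = +0.88213; denominator sine = +0.98196.
Result = 0.0427·7.74·(+0.88213) / (0.0901·(+0.98196)) = +3.2952 rad/s; magnitude 3.2952 rad/s.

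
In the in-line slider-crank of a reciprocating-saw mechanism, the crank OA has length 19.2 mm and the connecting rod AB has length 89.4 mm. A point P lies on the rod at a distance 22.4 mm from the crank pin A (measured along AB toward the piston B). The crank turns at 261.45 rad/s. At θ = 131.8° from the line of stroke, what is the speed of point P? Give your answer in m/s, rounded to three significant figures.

ω = 261.4 rad/s.  Crank-pin speed |V_A| = rω = 5.0198 m/s, perpendicular to OA.
Rod angle: sinφ = −(r/L) sinθ ⇒ φ = -9.213°; ω_rod = −rω cosθ/√(L²−r²sin²θ) = +37.915 rad/s.
V_P = V_A + ω_rod × AP, with AP = 0.0224 m along the rod.
Components: V_Px = −rω sinθ − a·ω_rod·sinφ = -3.6062 m/s;  V_Py = rω cosθ + a·ω_rod·cosφ = -2.5075 m/s.
|V_P| = √(V_Px² + V_Py²) = 4.3923 m/s.

4.39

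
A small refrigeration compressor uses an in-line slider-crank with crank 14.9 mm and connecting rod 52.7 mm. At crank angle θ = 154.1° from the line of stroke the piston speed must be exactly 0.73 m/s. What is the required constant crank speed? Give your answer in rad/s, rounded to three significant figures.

For an in-line slider-crank, |v_piston| = rω|sinθ|·[1 + r cosθ/√(L² − r² sin²θ)].
With r = 0.0149 m, L = 0.0527 m, θ = 154.1°: the bracketed kinematic factor |dx/dθ| = 0.0048403 m.
ω = v/|dx/dθ| = 0.73/0.0048403 = 150.82 rad/s.

151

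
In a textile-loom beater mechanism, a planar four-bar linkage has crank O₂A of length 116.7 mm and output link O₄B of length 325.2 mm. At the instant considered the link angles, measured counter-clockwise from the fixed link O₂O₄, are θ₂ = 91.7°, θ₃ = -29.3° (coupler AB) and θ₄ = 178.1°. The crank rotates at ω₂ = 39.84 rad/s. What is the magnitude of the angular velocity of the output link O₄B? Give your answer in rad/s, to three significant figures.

ω₂ = 39.84 rad/s
Differentiating the loop-closure r₂e^{iθ₂}+r₃e^{iθ₃}=r₁+r₄e^{iθ₄} gives r₂ω₂e^{iθ₂}+r₃ω₃e^{iθ₃}=r₄ω₄e^{iθ₄}.
Eliminating the other unknown: ω₄ = r₂ω₂ sin(θ₂−θ₃) / [r₄ sin(θ₄−θ₃)].
Numerator sine = +0.85717; denominator sine = -0.46020.
Result = 0.1167·39.84·(+0.85717) / (0.3252·(-0.46020)) = -26.629 rad/s; magnitude 26.629 rad/s.

26.6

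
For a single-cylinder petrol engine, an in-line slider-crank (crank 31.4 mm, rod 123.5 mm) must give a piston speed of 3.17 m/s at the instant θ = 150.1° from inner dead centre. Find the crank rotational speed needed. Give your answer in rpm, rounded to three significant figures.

2490

For an in-line slider-crank, |v_piston| = rω|sinθ|·[1 + r cosθ/√(L² − r² sin²θ)].
With r = 0.0314 m, L = 0.1235 m, θ = 150.1°: the bracketed kinematic factor |dx/dθ| = 0.012175 m.
ω = v/|dx/dθ| = 3.17/0.012175 = 260.38 rad/s.
N = 60ω/(2π) = 2486.4 rpm.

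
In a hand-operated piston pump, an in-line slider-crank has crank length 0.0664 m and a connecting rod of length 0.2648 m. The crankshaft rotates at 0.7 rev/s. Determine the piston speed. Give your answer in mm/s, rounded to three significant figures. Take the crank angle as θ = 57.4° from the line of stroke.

ω = 2π·0.7 = 4.398 rad/s
For an in-line slider-crank, x = r cosθ + √(L² − r² sin²θ), so v = −rω sinθ·[1 + r cosθ/√(L² − r² sin²θ)].
With r = 0.0664 m, L = 0.2648 m, θ = 57.4°: √(L² − r² sin²θ) = 0.25882 m.
v = −0.0664·4.398·0.84245·[1 + 0.0664·0.53877/0.25882] = -0.28004 m/s.
|v| = 0.28004 m/s = 280.04 mm/s.

280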